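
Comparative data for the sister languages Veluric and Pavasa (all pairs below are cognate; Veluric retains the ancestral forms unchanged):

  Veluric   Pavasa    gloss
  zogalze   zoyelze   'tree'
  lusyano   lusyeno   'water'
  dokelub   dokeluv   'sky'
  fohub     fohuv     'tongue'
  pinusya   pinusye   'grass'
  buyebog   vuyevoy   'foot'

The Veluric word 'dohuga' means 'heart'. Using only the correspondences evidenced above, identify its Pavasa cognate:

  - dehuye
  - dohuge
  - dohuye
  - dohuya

zogalze ~ zoyelze — Veluric g corresponds to Pavasa y between vowels (before a back vowel).
pinusya ~ pinusye — Veluric a corresponds to Pavasa e word-finally.
Applying these to Veluric 'dohuga':
  dohuga → dohuya   (g→y between vowels (before a back vowel))
  dohuya → dohuye   (a→e word-finally)
So the Pavasa cognate is 'dohuye'.

dohuye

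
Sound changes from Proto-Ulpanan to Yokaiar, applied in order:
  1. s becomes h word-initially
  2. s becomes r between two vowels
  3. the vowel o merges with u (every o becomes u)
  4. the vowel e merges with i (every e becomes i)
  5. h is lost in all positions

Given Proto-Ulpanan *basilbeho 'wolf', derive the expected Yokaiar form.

Yokaiar: start from *basilbeho.
  rule 1: no change — basilbeho
  rule 2 (rhotacism): basilbeho → barilbeho
  rule 3 (vowel merger): barilbeho → barilbehu
  rule 4 (vowel merger): barilbehu → barilbihu
  rule 5 (h-loss): barilbihu → barilbiu
  ⇒ Yokaiar barilbiu

barilbiu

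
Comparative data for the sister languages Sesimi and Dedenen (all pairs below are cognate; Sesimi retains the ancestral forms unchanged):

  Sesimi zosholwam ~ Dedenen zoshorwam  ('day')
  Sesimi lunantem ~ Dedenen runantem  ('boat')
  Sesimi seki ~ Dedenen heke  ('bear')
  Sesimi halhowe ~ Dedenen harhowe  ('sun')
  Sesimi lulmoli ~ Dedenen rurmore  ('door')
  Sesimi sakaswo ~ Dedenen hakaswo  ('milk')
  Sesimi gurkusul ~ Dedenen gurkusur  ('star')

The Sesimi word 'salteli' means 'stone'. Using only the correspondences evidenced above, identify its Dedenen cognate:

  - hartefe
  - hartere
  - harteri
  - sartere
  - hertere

hartere

sakaswo ~ hakaswo — Sesimi s corresponds to Dedenen h word-initially before a back vowel.
zosholwam ~ zoshorwam, halhowe ~ harhowe — Sesimi l corresponds to Dedenen r after a vowel, before a consonant other than r, m, n, p, b, f, v.
lulmoli ~ rurmore — Sesimi l corresponds to Dedenen r between vowels (before a front vowel).
seki ~ heke, lulmoli ~ rurmore — Sesimi i corresponds to Dedenen e word-finally.
Applying these to Sesimi 'salteli':
  salteli → halteli   (s→h word-initially before a back vowel)
  halteli → harteli   (l→r after a vowel, before a consonant other than r, m, n, p, b, f, v)
  harteli → harteri   (l→r between vowels (before a front vowel))
  harteri → hartere   (i→e word-finally)
So the Dedenen cognate is 'hartere'.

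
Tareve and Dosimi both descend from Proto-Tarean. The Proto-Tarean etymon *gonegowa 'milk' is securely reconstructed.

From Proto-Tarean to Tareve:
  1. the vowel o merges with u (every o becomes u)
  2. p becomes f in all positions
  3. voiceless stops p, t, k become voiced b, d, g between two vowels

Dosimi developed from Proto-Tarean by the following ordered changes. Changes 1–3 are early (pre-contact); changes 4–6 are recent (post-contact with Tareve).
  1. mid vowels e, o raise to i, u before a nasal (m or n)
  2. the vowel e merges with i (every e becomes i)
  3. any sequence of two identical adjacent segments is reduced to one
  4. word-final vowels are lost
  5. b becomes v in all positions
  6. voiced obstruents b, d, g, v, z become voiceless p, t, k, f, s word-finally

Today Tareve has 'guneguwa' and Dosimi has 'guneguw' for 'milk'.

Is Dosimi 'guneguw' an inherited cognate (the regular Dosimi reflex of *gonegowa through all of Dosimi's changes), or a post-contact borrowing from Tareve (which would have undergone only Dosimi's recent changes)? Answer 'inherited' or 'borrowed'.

If inherited, *gonegowa would pass through all of Dosimi's changes:
Dosimi: *gonegowa
  gonegowa → gunegowa   [pre-nasal raising]
  gunegowa → gunigowa   [vowel merger]
  gunigowa (rule 3 does not apply)
  gunigowa → gunigow   [apocope]
  gunigow (rule 5 does not apply)
  gunigow (rule 6 does not apply)
  giving Dosimi gunigow.
If borrowed from Tareve 'guneguwa' after the early changes, it would undergo only the recent ones:
  rule 4 (apocope): guneguwa → guneguw
  rule 5 (unconditioned shift): no change (guneguw)
  rule 6 (final devoicing): no change (guneguw)
  ⇒ as a loan: guneguw
Dosimi 'guneguw' matches the loan outcome 'guneguw', not the inherited 'gunigow' — it skipped the early Dosimi changes, so it was borrowed from Tareve.

borrowed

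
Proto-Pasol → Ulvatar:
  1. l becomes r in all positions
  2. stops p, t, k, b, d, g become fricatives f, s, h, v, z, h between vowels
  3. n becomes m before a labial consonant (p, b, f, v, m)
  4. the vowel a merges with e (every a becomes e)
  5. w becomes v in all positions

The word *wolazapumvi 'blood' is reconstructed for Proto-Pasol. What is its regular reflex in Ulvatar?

vorezefumvi

Ulvatar: *wolazapumvi > worazapumvi > worazafumvi > worezefumvi > vorezefumvi  (by unconditioned shift, intervocalic lenition, vowel merger, unconditioned shift)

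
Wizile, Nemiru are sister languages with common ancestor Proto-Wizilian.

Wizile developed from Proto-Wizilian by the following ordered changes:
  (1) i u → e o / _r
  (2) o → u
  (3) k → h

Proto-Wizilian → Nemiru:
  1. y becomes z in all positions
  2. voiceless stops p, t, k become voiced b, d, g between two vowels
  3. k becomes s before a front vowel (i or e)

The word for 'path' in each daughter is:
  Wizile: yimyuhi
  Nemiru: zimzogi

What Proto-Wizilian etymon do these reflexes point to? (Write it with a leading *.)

Position 1: Wizile has y, Nemiru has z. Wizile preserves y here (none of its changes turn any other segment into y), so the proto-segment is *y.
Position 6: Wizile has h, Nemiru has g. Taking the neighbouring segments as reconstructed: Wizile h could go back to *k or *h; Nemiru g could go back to *k or *g — the one source consistent with every daughter is *k.
Position 5: Wizile has u, Nemiru has o. Nemiru preserves o here (none of its changes turn any other segment into o), so the proto-segment is *o.
Continuing position by position gives *yimyoki; check it forward:
Wizile: *yimyoki > yimyuki > yimyuhi  (by vowel merger, unconditioned shift)
Nemiru: *yimyoki
  yimyoki → zimzoki   [unconditioned shift]
  zimzoki → zimzogi   [intervocalic voicing]
  zimzogi (rule 3 does not apply)
  giving Nemiru zimzogi.
No other proto-form is consistent with every reflex, so the reconstruction is *yimyoki.

*yimyoki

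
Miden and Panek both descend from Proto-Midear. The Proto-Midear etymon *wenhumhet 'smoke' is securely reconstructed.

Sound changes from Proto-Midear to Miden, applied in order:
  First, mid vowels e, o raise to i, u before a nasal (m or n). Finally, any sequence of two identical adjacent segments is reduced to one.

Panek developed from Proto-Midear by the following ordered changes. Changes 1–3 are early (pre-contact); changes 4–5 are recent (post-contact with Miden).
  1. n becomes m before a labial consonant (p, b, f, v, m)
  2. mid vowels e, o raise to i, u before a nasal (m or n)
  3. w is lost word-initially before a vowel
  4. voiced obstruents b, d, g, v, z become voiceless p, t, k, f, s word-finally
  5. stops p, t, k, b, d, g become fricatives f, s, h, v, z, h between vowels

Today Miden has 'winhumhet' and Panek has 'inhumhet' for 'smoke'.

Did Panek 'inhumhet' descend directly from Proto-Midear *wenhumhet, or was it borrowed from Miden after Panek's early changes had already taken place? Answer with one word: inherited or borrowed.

If inherited, *wenhumhet would pass through all of Panek's changes:
Panek: *wenhumhet
  wenhumhet (rule 1 does not apply)
  wenhumhet → winhumhet   [pre-nasal raising]
  winhumhet → inhumhet   [glide loss]
  inhumhet (rule 4 does not apply)
  inhumhet (rule 5 does not apply)
  giving Panek inhumhet.
If borrowed from Miden 'winhumhet' after the early changes, it would undergo only the recent ones:
  rule 4 (final devoicing): no change (winhumhet)
  rule 5 (intervocalic lenition): no change (winhumhet)
  ⇒ as a loan: winhumhet
Panek 'inhumhet' matches the inherited outcome exactly, so it is an inherited cognate, not a loan.

inherited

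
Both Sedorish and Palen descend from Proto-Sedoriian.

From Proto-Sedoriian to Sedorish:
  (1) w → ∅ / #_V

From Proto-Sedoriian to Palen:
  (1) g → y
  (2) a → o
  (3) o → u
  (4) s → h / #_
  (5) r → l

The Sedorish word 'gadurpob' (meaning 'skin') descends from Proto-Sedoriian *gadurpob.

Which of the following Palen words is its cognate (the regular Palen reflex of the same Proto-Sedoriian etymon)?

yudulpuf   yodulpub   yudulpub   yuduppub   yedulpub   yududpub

yudulpub

Palen: *gadurpob > yadurpob > yodurpob > yudurpub > yudulpub  (by unconditioned shift, vowel merger, vowel merger, unconditioned shift)
Among the options, 'yudulpub' alone shows every Palen change applied in order.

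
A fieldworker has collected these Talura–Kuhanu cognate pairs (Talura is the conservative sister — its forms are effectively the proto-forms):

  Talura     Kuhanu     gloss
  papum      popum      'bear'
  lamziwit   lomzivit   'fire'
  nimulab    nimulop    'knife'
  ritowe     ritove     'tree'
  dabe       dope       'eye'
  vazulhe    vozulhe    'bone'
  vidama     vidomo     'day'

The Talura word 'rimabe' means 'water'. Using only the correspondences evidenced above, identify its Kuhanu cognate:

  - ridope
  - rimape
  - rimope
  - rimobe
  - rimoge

rimope

nimulab ~ nimulop, dabe ~ dope — Talura a corresponds to Kuhanu o after a consonant, before a labial obstruent.
dabe ~ dope — Talura b corresponds to Kuhanu p between vowels (before a front vowel).
Applying these to Talura 'rimabe':
  rimabe → rimobe   (a→o after a consonant, before a labial obstruent)
  rimobe → rimope   (b→p between vowels (before a front vowel))
So the Kuhanu cognate is 'rimope'.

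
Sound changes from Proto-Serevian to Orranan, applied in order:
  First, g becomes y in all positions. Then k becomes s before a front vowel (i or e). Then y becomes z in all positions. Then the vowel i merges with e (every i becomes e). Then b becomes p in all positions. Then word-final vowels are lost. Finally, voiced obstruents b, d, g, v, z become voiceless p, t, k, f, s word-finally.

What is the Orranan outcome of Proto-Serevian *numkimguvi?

Orranan: start from *numkimguvi.
  rule 1 (unconditioned shift): numkimguvi → numkimyuvi
  rule 2 (palatalisation): numkimyuvi → numsimyuvi
  rule 3 (unconditioned shift): numsimyuvi → numsimzuvi
  rule 4 (vowel merger): numsimzuvi → numsemzuve
  rule 5: no change — numsemzuve
  rule 6 (apocope): numsemzuve → numsemzuv
  rule 7 (final devoicing): numsemzuv → numsemzuf
  ⇒ Orranan numsemzuf

numsemzuf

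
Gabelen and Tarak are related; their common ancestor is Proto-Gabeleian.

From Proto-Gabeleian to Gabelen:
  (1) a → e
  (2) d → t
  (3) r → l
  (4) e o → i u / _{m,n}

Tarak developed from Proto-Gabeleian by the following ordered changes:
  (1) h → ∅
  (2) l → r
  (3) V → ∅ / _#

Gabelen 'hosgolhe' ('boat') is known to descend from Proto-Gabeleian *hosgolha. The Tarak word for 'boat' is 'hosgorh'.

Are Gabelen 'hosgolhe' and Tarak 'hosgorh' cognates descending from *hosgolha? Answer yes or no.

no

Derive the expected Tarak reflex of *hosgolha:
Tarak: start from *hosgolha.
  rule 1 (h-loss): hosgolha → osgola
  rule 2 (unconditioned shift): osgola → osgora
  rule 3 (apocope): osgora → osgor
  ⇒ Tarak osgor
The regular Tarak reflex would be 'osgor', but the attested form is 'hosgorh'. The correspondence is irregular, so they are not cognates (the Tarak form has a different source).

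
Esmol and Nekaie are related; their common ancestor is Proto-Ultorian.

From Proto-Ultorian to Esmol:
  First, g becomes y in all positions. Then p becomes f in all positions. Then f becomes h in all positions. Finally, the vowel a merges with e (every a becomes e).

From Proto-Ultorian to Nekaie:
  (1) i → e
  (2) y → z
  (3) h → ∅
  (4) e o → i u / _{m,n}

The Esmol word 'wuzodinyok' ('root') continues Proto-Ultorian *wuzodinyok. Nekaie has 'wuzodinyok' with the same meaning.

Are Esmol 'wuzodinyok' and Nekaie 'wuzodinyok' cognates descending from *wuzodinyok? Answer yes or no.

Derive the expected Nekaie reflex of *wuzodinyok:
Nekaie: *wuzodinyok > wuzodenyok > wuzodenzok > wuzodinzok  (by vowel merger, unconditioned shift, pre-nasal raising)
The regular Nekaie reflex would be 'wuzodinzok', but the attested form is 'wuzodinyok'. The correspondence is irregular, so they are not cognates (the Nekaie form has a different source).

no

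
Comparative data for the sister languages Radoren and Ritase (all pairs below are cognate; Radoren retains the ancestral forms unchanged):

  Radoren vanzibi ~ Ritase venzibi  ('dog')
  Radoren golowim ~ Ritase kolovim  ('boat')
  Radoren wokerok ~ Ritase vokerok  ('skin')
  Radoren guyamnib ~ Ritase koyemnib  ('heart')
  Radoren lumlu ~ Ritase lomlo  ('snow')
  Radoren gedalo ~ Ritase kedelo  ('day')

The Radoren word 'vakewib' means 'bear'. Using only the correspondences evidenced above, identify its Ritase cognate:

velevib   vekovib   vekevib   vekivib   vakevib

gedalo ~ kedelo — Radoren a corresponds to Ritase e after a consonant, before a consonant other than r, m, n, p, b, f, v.
golowim ~ kolovim — Radoren w corresponds to Ritase v between vowels (before a front vowel).
Applying these to Radoren 'vakewib':
  vakewib → vekewib   (a→e after a consonant, before a consonant other than r, m, n, p, b, f, v)
  vekewib → vekevib   (w→v between vowels (before a front vowel))
So the Ritase cognate is 'vekevib'.

vekevib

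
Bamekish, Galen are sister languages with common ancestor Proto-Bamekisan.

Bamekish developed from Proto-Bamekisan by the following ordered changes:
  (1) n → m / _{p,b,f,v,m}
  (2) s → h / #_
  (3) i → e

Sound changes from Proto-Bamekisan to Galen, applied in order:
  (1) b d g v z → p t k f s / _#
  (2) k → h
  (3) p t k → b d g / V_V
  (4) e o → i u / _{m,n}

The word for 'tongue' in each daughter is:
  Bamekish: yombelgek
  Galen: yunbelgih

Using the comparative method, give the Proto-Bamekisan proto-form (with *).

Position 8: Bamekish has e, Galen has i. Taking the neighbouring segments as reconstructed: Bamekish e could go back to *e or *i; Galen i can only go back to *i — the one source consistent with every daughter is *i.
Position 3: Bamekish has m, Galen has n. Galen preserves n here (none of its changes turn any other segment into n), so the proto-segment is *n.
Position 9: Bamekish has k, Galen has h. Bamekish preserves k here (none of its changes turn any other segment into k), so the proto-segment is *k.
This points to *yonbelgik. Verify forward in each daughter:
Bamekish: *yonbelgik > yombelgik > yombelgek  (by nasal place assimilation, vowel merger)
Galen: *yonbelgik > yonbelgih > yunbelgih  (by unconditioned shift, pre-nasal raising)
No other proto-form is consistent with every reflex, so the reconstruction is *yonbelgik.

*yonbelgik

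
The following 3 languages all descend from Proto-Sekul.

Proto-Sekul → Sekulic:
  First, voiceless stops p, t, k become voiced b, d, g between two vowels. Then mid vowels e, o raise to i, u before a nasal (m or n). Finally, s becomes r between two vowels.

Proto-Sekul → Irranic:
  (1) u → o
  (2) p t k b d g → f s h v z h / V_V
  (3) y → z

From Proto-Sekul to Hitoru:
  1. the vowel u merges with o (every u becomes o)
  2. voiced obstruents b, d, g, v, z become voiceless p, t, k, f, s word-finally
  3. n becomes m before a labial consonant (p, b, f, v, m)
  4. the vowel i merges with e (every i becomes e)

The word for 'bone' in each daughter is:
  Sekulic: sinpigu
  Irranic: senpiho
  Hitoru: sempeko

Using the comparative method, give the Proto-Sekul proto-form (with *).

Position 6: Sekulic has g, Irranic has h, Hitoru has k. Taking the neighbouring segments as reconstructed: Sekulic g could go back to *k or *g; Irranic h could go back to *k or *g or *h; Hitoru k can only go back to *k — the one source consistent with every daughter is *k.
Position 2: Sekulic has i, Irranic has e, Hitoru has e. Irranic preserves e here (none of its changes turn any other segment into e), so the proto-segment is *e.
Position 5: Sekulic has i, Irranic has i, Hitoru has e. Irranic preserves i here (none of its changes turn any other segment into i), so the proto-segment is *i.
This points to *senpiku. Verify forward in each daughter:
Sekulic: *senpiku
  senpiku → senpigu   [intervocalic voicing]
  senpigu → sinpigu   [pre-nasal raising]
  sinpigu (rule 3 does not apply)
  giving Sekulic sinpigu.
Irranic: *senpiku > senpiko > senpiho  (by vowel merger, intervocalic lenition)
Hitoru: *senpiku > senpiko > sempiko > sempeko  (by vowel merger, nasal place assimilation, vowel merger)
*senpiku is the unique common source.

*senpiku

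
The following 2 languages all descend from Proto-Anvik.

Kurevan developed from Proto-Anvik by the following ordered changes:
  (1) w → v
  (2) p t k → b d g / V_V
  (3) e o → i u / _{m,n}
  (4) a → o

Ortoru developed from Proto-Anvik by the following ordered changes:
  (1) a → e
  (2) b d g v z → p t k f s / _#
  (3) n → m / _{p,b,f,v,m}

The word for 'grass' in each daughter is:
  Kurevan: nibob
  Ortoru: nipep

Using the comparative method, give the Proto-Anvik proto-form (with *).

*nipab

Position 4: Kurevan has o, Ortoru has e. Taking the neighbouring segments as reconstructed: Kurevan o could go back to *a or *o; Ortoru e could go back to *a or *e — the one source consistent with every daughter is *a.
Position 3: Kurevan has b, Ortoru has p. Taking the neighbouring segments as reconstructed: Kurevan b could go back to *p or *b; Ortoru p can only go back to *p — the one source consistent with every daughter is *p.
This points to *nipab. Verify forward in each daughter:
Kurevan: *nipab
  nipab (rule 1 does not apply)
  nipab → nibab   [intervocalic voicing]
  nibab (rule 3 does not apply)
  nibab → nibob   [vowel merger]
  giving Kurevan nibob.
Ortoru: start from *nipab.
  rule 1 (vowel merger): nipab → nipeb
  rule 2 (final devoicing): nipeb → nipep
  rule 3: no change — nipep
  ⇒ Ortoru nipep
Only *nipab yields all of Kurevan nibob, Ortoru nipep.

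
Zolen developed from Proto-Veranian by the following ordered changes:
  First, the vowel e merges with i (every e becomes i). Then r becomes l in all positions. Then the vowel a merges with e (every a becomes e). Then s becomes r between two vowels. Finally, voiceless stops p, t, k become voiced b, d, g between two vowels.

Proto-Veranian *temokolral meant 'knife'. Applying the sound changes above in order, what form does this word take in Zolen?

timogollel

Zolen: *temokolral
  temokolral → timokolral   [vowel merger]
  timokolral → timokollal   [unconditioned shift]
  timokollal → timokollel   [vowel merger]
  timokollel (rule 4 does not apply)
  timokollel → timogollel   [intervocalic voicing]
  giving Zolen timogollel.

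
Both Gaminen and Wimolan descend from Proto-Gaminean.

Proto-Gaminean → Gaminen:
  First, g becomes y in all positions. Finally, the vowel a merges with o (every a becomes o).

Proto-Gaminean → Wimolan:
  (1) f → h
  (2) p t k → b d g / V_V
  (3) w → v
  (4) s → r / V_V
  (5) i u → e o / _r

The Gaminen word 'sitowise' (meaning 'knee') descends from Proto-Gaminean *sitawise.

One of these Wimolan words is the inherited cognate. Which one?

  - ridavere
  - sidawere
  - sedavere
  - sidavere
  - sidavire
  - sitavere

Wimolan: start from *sitawise.
  rule 1: no change — sitawise
  rule 2 (intervocalic voicing): sitawise → sidawise
  rule 3 (unconditioned shift): sidawise → sidavise
  rule 4 (rhotacism): sidavise → sidavire
  rule 5 (pre-rhotic lowering): sidavire → sidavere
  ⇒ Wimolan sidavere

sidavere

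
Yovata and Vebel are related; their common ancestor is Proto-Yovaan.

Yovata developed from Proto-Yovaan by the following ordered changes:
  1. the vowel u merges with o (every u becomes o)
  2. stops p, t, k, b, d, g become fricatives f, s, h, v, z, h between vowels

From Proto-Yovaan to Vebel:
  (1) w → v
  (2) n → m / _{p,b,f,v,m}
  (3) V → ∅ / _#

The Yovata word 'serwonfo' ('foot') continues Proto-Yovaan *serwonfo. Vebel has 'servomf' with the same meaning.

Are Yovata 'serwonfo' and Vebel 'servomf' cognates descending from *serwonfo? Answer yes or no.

yes

Derive the expected Vebel reflex of *serwonfo:
Vebel: *serwonfo
  serwonfo → servonfo   [unconditioned shift]
  servonfo → servomfo   [nasal place assimilation]
  servomfo → servomf   [apocope]
  giving Vebel servomf.
Vebel 'servomf' matches the regular reflex exactly, so the pair is cognate.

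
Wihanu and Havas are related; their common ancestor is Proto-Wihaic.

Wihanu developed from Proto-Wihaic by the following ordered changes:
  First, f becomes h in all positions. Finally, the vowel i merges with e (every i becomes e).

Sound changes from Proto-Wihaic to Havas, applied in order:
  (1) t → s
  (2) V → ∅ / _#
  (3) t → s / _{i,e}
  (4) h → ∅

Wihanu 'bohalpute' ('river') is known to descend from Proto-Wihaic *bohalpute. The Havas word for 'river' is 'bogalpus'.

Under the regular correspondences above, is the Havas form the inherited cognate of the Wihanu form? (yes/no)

Derive the expected Havas reflex of *bohalpute:
Havas: start from *bohalpute.
  rule 1 (unconditioned shift): bohalpute → bohalpuse
  rule 2 (apocope): bohalpuse → bohalpus
  rule 3: no change — bohalpus
  rule 4 (h-loss): bohalpus → boalpus
  ⇒ Havas boalpus
The regular Havas reflex would be 'boalpus', but the attested form is 'bogalpus'. The correspondence is irregular, so they are not cognates (the Havas form has a different source).

no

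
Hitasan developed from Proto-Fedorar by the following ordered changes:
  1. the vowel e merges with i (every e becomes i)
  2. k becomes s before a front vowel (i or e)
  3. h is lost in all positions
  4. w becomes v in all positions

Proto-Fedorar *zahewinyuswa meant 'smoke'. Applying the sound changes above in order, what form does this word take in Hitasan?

Hitasan: start from *zahewinyuswa.
  rule 1 (vowel merger): zahewinyuswa → zahiwinyuswa
  rule 2: no change — zahiwinyuswa
  rule 3 (h-loss): zahiwinyuswa → zaiwinyuswa
  rule 4 (unconditioned shift): zaiwinyuswa → zaivinyusva
  ⇒ Hitasan zaivinyusva

zaivinyusva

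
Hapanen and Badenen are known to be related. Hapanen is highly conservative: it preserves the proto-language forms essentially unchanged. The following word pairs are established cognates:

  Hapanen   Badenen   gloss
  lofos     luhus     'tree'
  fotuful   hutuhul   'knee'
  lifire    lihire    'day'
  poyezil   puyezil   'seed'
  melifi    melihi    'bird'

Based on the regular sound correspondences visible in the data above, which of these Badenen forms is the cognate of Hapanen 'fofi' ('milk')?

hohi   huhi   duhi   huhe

huhi

fotuful ~ hutuhul — Hapanen f corresponds to Badenen h word-initially before a back vowel.
lofos ~ luhus — Hapanen o corresponds to Badenen u after a consonant, before a labial obstruent.
lifire ~ lihire, melifi ~ melihi — Hapanen f corresponds to Badenen h between vowels (before a front vowel).
Applying these to Hapanen 'fofi':
  fofi → hofi   (f→h word-initially before a back vowel)
  hofi → hufi   (o→u after a consonant, before a labial obstruent)
  hufi → huhi   (f→h between vowels (before a front vowel))
So the Badenen cognate is 'huhi'.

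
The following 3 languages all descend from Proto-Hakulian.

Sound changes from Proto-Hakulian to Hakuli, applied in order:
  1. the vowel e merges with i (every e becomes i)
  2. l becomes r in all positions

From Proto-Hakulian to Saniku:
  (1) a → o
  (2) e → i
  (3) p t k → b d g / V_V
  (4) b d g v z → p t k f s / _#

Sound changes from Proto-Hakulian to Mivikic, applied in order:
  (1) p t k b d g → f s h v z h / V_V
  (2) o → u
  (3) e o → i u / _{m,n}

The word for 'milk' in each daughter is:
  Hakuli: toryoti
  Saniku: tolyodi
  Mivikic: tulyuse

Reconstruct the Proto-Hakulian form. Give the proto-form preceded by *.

*tolyote

Position 2: Hakuli has o, Saniku has o, Mivikic has u. Hakuli preserves o here (none of its changes turn any other segment into o), so the proto-segment is *o.
Position 6: Hakuli has t, Saniku has d, Mivikic has s. Hakuli preserves t here (none of its changes turn any other segment into t), so the proto-segment is *t.
This points to *tolyote. Verify forward in each daughter:
Hakuli: *tolyote
  tolyote → tolyoti   [vowel merger]
  tolyoti → toryoti   [unconditioned shift]
  giving Hakuli toryoti.
Saniku: *tolyote > tolyoti > tolyodi  (by vowel merger, intervocalic voicing)
Mivikic: *tolyote
  tolyote → tolyose   [intervocalic lenition]
  tolyose → tulyuse   [vowel merger]
  tulyuse (rule 3 does not apply)
  giving Mivikic tulyuse.
No other proto-form is consistent with every reflex, so the reconstruction is *tolyote.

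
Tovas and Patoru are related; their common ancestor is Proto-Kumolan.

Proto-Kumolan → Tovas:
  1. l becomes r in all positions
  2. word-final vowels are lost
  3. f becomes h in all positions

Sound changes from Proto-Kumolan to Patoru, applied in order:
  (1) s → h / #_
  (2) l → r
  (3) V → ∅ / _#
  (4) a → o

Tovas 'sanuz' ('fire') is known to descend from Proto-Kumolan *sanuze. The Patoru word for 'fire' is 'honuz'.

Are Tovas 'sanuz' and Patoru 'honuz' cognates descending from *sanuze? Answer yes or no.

Derive the expected Patoru reflex of *sanuze:
Patoru: *sanuze > hanuze > hanuz > honuz  (by debuccalisation, apocope, vowel merger)
Patoru 'honuz' matches the regular reflex exactly, so the pair is cognate.

yes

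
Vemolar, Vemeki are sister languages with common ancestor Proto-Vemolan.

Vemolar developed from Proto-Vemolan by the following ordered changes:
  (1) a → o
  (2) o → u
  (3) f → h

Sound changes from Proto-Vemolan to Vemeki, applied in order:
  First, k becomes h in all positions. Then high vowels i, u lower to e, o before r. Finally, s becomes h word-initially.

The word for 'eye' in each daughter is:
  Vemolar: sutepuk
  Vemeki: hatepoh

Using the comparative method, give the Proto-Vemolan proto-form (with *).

Position 2: Vemolar has u, Vemeki has a. Vemeki preserves a here (none of its changes turn any other segment into a), so the proto-segment is *a.
Position 7: Vemolar has k, Vemeki has h. Vemolar preserves k here (none of its changes turn any other segment into k), so the proto-segment is *k.
Position 6: Vemolar has u, Vemeki has o. Taking the neighbouring segments as reconstructed: Vemolar u could go back to *a or *o or *u; Vemeki o can only go back to *o — the one source consistent with every daughter is *o.
Continuing position by position gives *satepok; check it forward:
Vemolar: *satepok > sotepok > sutepuk  (by vowel merger, vowel merger)
Vemeki: *satepok
  satepok → satepoh   [unconditioned shift]
  satepoh (rule 2 does not apply)
  satepoh → hatepoh   [debuccalisation]
  giving Vemeki hatepoh.
*satepok is the unique common source.

*satepok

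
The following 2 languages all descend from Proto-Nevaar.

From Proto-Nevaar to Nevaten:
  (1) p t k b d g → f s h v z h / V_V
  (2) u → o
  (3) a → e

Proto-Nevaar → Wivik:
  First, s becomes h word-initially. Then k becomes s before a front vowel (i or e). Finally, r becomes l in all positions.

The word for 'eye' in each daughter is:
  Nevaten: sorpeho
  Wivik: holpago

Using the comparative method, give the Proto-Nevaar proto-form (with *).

Position 5: Nevaten has e, Wivik has a. Wivik preserves a here (none of its changes turn any other segment into a), so the proto-segment is *a.
Position 6: Nevaten has h, Wivik has g. Wivik preserves g here (none of its changes turn any other segment into g), so the proto-segment is *g.
Position 3: Nevaten has r, Wivik has l. Nevaten preserves r here (none of its changes turn any other segment into r), so the proto-segment is *r.
This points to *sorpago. Verify forward in each daughter:
Nevaten: *sorpago > sorpaho > sorpeho  (by intervocalic lenition, vowel merger)
Wivik: *sorpago > horpago > holpago  (by debuccalisation, unconditioned shift)
No other proto-form is consistent with every reflex, so the reconstruction is *sorpago.

*sorpago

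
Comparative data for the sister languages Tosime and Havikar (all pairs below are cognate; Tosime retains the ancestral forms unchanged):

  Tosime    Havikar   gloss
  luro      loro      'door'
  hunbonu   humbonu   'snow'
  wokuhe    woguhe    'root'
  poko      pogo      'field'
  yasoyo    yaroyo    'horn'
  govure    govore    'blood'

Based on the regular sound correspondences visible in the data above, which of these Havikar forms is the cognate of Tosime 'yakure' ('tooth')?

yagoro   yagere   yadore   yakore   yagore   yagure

wokuhe ~ woguhe — Tosime k corresponds to Havikar g between vowels (before a back vowel).
luro ~ loro, govure ~ govore — Tosime u corresponds to Havikar o after a consonant, before r.
Applying these to Tosime 'yakure':
  yakure → yagure   (k→g between vowels (before a back vowel))
  yagure → yagore   (u→o after a consonant, before r)
So the Havikar cognate is 'yagore'.

yagore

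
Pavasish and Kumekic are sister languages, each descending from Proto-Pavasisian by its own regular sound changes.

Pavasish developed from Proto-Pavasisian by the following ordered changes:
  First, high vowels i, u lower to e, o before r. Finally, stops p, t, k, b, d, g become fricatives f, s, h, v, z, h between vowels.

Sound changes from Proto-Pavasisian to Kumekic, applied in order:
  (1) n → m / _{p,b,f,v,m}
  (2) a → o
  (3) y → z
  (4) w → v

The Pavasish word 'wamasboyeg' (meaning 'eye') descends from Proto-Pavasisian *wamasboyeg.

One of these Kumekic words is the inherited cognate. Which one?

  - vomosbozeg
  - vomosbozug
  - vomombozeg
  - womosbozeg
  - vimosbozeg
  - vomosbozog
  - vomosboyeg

Kumekic: start from *wamasboyeg.
  rule 1: no change — wamasboyeg
  rule 2 (vowel merger): wamasboyeg → womosboyeg
  rule 3 (unconditioned shift): womosboyeg → womosbozeg
  rule 4 (unconditioned shift): womosbozeg → vomosbozeg
  ⇒ Kumekic vomosbozeg
The other candidates each miss or misapply at least one Kumekic change.

vomosbozeg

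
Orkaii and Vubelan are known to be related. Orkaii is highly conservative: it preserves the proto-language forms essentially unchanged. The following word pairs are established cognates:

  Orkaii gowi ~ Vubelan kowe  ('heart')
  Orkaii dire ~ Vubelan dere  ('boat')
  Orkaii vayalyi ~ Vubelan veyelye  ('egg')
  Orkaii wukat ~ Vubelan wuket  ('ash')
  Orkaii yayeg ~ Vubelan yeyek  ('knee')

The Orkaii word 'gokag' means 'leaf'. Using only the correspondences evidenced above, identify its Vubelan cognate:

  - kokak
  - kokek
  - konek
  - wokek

kokek

gowi ~ kowe — Orkaii g corresponds to Vubelan k word-initially before a back vowel.
vayalyi ~ veyelye, wukat ~ wuket — Orkaii a corresponds to Vubelan e after a consonant, before a consonant other than r, m, n, p, b, f, v.
yayeg ~ yeyek — Orkaii g corresponds to Vubelan k word-finally.
Applying these to Orkaii 'gokag':
  gokag → kokag   (g→k word-initially before a back vowel)
  kokag → kokeg   (a→e after a consonant, before a consonant other than r, m, n, p, b, f, v)
  kokeg → kokek   (g→k word-finally)
So the Vubelan cognate is 'kokek'.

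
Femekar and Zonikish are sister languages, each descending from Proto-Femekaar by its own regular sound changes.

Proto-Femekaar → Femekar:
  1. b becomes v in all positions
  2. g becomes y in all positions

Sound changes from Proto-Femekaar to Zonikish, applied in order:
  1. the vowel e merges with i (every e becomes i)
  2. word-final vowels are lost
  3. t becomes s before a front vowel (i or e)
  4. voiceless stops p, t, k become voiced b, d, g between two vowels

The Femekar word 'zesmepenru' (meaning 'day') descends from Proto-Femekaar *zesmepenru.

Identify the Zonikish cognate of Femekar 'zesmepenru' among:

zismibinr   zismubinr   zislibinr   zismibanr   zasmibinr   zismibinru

zismibinr

Zonikish: *zesmepenru
  zesmepenru → zismipinru   [vowel merger]
  zismipinru → zismipinr   [apocope]
  zismipinr (rule 3 does not apply)
  zismipinr → zismibinr   [intervocalic voicing]
  giving Zonikish zismibinr.
The other candidates each miss or misapply at least one Zonikish change.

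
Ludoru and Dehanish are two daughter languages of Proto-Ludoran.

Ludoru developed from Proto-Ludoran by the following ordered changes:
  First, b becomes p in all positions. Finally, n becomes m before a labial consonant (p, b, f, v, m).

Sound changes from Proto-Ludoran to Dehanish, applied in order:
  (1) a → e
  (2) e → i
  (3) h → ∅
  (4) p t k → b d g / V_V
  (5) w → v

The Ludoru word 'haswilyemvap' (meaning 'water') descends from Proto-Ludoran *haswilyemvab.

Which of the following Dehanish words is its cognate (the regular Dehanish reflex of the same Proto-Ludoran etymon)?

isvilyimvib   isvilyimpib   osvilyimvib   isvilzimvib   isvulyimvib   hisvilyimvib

Dehanish: start from *haswilyemvab.
  rule 1 (vowel merger): haswilyemvab → heswilyemveb
  rule 2 (vowel merger): heswilyemveb → hiswilyimvib
  rule 3 (h-loss): hiswilyimvib → iswilyimvib
  rule 4: no change — iswilyimvib
  rule 5 (unconditioned shift): iswilyimvib → isvilyimvib
  ⇒ Dehanish isvilyimvib
Only 'isvilyimvib' matches the regular Dehanish development of *haswilyemvab.

isvilyimvib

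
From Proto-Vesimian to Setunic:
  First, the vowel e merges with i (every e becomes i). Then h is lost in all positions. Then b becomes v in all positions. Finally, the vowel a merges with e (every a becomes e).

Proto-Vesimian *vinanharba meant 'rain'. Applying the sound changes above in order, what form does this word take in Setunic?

Setunic: *vinanharba > vinanarba > vinanarva > vinenerve  (by h-loss, unconditioned shift, vowel merger)

vinenerve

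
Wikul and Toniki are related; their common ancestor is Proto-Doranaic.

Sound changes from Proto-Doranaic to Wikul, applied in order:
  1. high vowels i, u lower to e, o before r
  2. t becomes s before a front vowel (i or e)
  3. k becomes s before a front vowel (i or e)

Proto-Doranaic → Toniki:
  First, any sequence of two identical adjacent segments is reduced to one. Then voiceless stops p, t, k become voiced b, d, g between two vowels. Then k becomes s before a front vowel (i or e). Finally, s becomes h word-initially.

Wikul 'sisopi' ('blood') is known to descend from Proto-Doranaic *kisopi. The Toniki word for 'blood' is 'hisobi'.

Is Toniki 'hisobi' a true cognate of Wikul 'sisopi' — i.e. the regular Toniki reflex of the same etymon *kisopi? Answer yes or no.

Derive the expected Toniki reflex of *kisopi:
Toniki: *kisopi > kisobi > sisobi > hisobi  (by intervocalic voicing, palatalisation, debuccalisation)
Toniki 'hisobi' matches the regular reflex exactly, so the pair is cognate.

yes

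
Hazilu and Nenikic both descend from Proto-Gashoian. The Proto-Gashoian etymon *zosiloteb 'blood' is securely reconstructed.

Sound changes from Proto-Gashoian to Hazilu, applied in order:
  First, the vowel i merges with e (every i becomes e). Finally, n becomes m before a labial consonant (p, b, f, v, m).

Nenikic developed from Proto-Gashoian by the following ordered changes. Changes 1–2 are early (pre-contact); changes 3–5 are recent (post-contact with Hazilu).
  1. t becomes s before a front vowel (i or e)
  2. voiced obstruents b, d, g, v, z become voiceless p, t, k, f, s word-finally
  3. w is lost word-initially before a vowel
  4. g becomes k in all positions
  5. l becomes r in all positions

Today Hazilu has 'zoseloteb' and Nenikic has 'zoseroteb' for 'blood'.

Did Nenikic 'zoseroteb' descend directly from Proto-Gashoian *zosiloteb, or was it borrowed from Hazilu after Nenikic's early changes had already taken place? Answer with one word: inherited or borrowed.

If inherited, *zosiloteb would pass through all of Nenikic's changes:
Nenikic: *zosiloteb > zosiloseb > zosilosep > zosirosep  (by palatalisation, final devoicing, unconditioned shift)
If borrowed from Hazilu 'zoseloteb' after the early changes, it would undergo only the recent ones:
  rule 3 (glide loss): no change (zoseloteb)
  rule 4 (unconditioned shift): no change (zoseloteb)
  rule 5 (unconditioned shift): zoseloteb → zoseroteb
  ⇒ as a loan: zoseroteb
Nenikic 'zoseroteb' matches the loan outcome 'zoseroteb', not the inherited 'zosirosep' — it skipped the early Nenikic changes, so it was borrowed from Hazilu.

borrowed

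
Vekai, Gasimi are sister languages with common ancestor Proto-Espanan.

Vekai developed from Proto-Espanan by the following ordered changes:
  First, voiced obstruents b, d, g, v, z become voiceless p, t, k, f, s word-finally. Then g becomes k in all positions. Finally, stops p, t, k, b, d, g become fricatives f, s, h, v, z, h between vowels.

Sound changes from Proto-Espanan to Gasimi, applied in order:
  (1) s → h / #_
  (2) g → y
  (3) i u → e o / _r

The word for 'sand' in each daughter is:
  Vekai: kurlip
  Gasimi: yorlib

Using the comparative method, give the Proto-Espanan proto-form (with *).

Position 2: Vekai has u, Gasimi has o. Vekai preserves u here (none of its changes turn any other segment into u), so the proto-segment is *u.
Position 6: Vekai has p, Gasimi has b. Gasimi preserves b here (none of its changes turn any other segment into b), so the proto-segment is *b.
This points to *gurlib. Verify forward in each daughter:
Vekai: *gurlib
  gurlib → gurlip   [final devoicing]
  gurlip → kurlip   [unconditioned shift]
  kurlip (rule 3 does not apply)
  giving Vekai kurlip.
Gasimi: *gurlib
  gurlib (rule 1 does not apply)
  gurlib → yurlib   [unconditioned shift]
  yurlib → yorlib   [pre-rhotic lowering]
  giving Gasimi yorlib.
*gurlib is the unique common source.

*gurlib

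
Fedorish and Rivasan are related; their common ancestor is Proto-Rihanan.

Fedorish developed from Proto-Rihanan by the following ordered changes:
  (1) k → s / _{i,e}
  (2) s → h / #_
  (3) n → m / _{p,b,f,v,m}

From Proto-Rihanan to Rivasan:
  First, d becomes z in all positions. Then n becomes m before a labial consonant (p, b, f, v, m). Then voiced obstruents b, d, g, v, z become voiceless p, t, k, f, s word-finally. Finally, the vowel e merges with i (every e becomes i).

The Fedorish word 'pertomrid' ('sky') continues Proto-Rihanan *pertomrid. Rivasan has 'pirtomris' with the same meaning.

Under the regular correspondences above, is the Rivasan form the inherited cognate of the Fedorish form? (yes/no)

yes

Derive the expected Rivasan reflex of *pertomrid:
Rivasan: start from *pertomrid.
  rule 1 (unconditioned shift): pertomrid → pertomriz
  rule 2: no change — pertomriz
  rule 3 (final devoicing): pertomriz → pertomris
  rule 4 (vowel merger): pertomris → pirtomris
  ⇒ Rivasan pirtomris
Rivasan 'pirtomris' matches the regular reflex exactly, so the pair is cognate.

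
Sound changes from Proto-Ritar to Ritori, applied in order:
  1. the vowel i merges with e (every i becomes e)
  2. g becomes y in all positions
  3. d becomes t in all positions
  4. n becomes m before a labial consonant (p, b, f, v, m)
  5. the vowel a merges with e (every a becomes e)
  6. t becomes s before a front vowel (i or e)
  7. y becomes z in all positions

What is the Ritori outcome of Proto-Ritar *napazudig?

Ritori: start from *napazudig.
  rule 1 (vowel merger): napazudig → napazudeg
  rule 2 (unconditioned shift): napazudeg → napazudey
  rule 3 (unconditioned shift): napazudey → napazutey
  rule 4: no change — napazutey
  rule 5 (vowel merger): napazutey → nepezutey
  rule 6 (palatalisation): nepezutey → nepezusey
  rule 7 (unconditioned shift): nepezusey → nepezusez
  ⇒ Ritori nepezusez

nepezusez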